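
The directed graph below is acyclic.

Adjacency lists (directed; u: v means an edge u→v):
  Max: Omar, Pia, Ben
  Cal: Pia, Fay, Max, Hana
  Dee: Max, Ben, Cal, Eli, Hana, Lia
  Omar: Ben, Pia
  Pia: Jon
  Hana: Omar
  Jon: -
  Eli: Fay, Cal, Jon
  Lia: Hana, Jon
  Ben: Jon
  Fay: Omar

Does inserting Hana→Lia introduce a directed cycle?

Yes

Adding Hana→Lia creates a cycle iff Lia can already reach Hana.
Path from Lia: Lia → Hana.
So Lia → … → Hana → Lia is a cycle.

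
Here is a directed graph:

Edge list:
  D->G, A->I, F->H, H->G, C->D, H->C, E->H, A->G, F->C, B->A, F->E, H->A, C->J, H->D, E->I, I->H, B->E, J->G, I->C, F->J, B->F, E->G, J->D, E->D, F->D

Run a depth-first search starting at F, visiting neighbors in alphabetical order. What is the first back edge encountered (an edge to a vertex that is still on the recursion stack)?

DFS from F (visiting neighbors in alphabetical order); mark gray on enter, black on exit:
F gray
  C gray
    D gray
      G gray
      G black
    D black
    J gray
      J→D: D black — skip
      J→G: G black — skip
    J black
  C black
  F→D: D black — skip
  E gray
    E→D: D black — skip
    E→G: G black — skip
    H gray
      A gray
        A→G: G black — skip
        I gray
          I→C: C black — skip
          I→H: H is gray → back edge
First back edge: I → H.

I→H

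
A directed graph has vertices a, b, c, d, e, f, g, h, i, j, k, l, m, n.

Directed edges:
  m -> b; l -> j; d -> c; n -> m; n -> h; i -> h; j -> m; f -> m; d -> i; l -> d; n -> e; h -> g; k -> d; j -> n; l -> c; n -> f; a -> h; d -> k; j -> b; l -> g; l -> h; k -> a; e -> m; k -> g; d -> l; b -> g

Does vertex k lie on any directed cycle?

k is on a cycle iff k can reach itself via ≥1 edge.
k → d → k — yes.

Yes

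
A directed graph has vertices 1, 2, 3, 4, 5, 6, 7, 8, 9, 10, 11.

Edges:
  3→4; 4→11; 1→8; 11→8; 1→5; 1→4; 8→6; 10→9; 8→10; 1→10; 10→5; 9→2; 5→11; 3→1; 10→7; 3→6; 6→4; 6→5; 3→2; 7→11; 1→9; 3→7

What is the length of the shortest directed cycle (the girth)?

For each vertex v, BFS finds the shortest path from v back to v.
The shortest such closed walk is 6 → 4 → 11 → 8 → 6, length 4.

4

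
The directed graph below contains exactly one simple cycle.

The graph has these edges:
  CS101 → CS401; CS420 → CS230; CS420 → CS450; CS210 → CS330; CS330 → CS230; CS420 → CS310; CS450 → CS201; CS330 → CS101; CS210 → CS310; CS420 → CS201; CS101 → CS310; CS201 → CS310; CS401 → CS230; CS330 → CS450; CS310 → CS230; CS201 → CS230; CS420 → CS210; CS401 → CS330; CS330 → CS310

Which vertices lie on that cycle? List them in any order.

CS101, CS330, CS401

DFS with gray/black marking from CS330:
CS330 gray
  CS310 gray
    CS230 gray
    CS230 black
  CS310 black
  CS330→CS230: CS230 black — skip
  CS101 gray
    CS101→CS310: CS310 black — skip
    CS401 gray
      CS401→CS330: CS330 is gray → back edge
Back edge closes the cycle CS330 → CS101 → CS401 → CS330; its vertices are {CS101, CS330, CS401}.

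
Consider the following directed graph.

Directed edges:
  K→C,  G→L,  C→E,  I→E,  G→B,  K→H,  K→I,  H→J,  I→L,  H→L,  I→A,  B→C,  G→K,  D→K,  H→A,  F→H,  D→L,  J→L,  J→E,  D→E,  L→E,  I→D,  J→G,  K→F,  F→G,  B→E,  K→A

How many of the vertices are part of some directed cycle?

A vertex is on a directed cycle iff it belongs to a strongly connected component of size ≥ 2 (or has a self-loop).
The vertices on cycles are {D, F, G, H, I, J, K} — 7 in total.

7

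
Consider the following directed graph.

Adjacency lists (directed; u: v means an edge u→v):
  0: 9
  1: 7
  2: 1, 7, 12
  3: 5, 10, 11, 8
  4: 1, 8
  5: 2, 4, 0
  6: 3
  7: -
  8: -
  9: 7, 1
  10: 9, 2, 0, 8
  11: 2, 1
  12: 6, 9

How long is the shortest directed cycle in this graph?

5

For each vertex v, BFS finds the shortest path from v back to v.
The shortest such closed walk is 6 → 3 → 5 → 2 → 12 → 6, length 5.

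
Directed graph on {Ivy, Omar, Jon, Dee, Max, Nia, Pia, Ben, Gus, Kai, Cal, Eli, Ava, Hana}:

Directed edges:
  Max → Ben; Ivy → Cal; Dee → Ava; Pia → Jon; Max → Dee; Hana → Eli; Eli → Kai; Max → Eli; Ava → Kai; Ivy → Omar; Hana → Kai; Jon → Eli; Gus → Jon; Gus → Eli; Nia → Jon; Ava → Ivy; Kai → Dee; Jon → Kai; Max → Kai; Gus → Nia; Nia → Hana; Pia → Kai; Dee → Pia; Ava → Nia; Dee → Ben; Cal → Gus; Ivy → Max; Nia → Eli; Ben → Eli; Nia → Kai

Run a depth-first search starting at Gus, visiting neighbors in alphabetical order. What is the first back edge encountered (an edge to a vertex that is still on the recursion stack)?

Cal→Gus

DFS from Gus (visiting neighbors in alphabetical order); mark gray on enter, black on exit:
Gus gray
  Eli gray
    Kai gray
      Dee gray
        Ava gray
          Ivy gray
            Cal gray
              Cal→Gus: Gus is gray → back edge
First back edge: Cal → Gus.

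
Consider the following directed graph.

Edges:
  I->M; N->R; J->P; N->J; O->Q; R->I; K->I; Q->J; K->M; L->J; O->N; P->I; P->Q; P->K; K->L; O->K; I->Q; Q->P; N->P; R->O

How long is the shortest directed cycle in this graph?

2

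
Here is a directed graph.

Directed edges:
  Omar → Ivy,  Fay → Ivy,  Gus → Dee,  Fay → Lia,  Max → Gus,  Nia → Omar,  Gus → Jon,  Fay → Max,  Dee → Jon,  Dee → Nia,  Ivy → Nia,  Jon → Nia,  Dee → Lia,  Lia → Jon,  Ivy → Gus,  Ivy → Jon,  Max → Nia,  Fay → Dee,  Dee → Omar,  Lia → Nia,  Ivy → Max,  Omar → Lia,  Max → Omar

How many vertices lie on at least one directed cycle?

8

A vertex is on a directed cycle iff it belongs to a strongly connected component of size ≥ 2 (or has a self-loop).
The vertices on cycles are {Dee, Gus, Ivy, Jon, Lia, Max, Nia, Omar} — 8 in total.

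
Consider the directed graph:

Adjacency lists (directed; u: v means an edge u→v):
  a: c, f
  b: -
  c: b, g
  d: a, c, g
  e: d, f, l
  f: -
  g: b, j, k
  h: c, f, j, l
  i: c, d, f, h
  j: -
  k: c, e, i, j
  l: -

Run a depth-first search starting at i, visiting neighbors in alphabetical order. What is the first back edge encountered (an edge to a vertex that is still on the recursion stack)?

k->c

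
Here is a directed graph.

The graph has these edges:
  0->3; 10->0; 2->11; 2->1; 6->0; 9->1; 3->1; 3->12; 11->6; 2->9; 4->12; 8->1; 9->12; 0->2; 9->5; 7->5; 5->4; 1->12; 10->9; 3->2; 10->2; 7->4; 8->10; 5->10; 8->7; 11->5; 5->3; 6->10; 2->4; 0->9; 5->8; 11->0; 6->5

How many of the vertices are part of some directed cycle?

A vertex is on a directed cycle iff it belongs to a strongly connected component of size ≥ 2 (or has a self-loop).
The vertices on cycles are {0, 2, 3, 5, 6, 7, 8, 9, 10, 11} — 10 in total.

10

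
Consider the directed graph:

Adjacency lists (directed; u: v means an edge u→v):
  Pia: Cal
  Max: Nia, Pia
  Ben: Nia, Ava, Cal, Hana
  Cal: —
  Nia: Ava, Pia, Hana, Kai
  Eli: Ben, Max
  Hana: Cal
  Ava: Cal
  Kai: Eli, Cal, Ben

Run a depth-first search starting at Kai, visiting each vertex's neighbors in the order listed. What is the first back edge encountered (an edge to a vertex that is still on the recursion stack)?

Nia->Kai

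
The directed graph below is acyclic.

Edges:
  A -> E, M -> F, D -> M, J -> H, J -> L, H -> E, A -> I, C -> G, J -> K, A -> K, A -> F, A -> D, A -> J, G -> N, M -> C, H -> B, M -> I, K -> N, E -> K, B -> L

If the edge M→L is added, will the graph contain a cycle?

Adding M→L creates a cycle iff L can already reach M.
Explore from L: no path reaches M. The graph stays acyclic.

No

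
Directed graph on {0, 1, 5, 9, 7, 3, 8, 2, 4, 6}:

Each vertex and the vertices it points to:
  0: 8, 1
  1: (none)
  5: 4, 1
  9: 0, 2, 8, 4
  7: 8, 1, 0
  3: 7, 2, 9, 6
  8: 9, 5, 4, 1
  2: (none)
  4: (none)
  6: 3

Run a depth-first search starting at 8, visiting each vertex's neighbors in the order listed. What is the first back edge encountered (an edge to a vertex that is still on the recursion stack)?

0->8

DFS from 8 (visiting each vertex's neighbors in the order listed); mark gray on enter, black on exit:
8 gray
  9 gray
    0 gray
      0→8: 8 is gray → back edge
First back edge: 0 → 8.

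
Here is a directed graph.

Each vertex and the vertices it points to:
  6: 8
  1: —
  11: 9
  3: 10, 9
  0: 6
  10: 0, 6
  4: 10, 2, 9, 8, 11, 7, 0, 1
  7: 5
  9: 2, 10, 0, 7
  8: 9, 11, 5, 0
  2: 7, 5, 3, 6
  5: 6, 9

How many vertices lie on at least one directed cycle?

10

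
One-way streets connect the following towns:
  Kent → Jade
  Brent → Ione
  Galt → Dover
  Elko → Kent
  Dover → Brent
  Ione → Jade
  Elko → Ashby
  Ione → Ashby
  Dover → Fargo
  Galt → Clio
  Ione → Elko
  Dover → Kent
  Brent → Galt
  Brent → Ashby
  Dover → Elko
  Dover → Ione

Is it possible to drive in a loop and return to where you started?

Yes

DFS with white/gray/black marking, starting from Dover:
Dover gray
  Kent gray
    Jade gray
    Jade black
  Kent black
  Elko gray
    Ashby gray
    Ashby black
    Elko→Kent: Kent black — skip
  Elko black
  Ione gray
    Ione→Elko: Elko black — skip
    Ione→Jade: Jade black — skip
    Ione→Ashby: Ashby black — skip
  Ione black
  Brent gray
    Brent→Ione: Ione black — skip
    Galt gray
      Clio gray
      Clio black
      Galt→Dover: Dover is gray → back edge
Back edge found, so a cycle exists: Dover → Brent → Galt → Dover.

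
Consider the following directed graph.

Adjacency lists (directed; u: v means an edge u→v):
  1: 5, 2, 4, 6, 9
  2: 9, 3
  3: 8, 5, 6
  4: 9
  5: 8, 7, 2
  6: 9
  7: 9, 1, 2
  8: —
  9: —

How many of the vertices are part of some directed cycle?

A vertex is on a directed cycle iff it belongs to a strongly connected component of size ≥ 2 (or has a self-loop).
The vertices on cycles are {1, 2, 3, 5, 7} — 5 in total.

5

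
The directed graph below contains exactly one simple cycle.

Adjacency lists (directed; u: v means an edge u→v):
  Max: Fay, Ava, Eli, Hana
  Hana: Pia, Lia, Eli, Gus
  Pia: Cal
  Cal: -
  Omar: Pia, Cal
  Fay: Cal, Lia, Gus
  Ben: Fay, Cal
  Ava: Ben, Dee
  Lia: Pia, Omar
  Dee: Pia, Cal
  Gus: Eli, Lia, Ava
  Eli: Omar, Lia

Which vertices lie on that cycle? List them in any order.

DFS with gray/black marking from Ava:
Ava gray
  Ben gray
    Fay gray
      Cal gray
      Cal black
      Lia gray
        Pia gray
          Pia→Cal: Cal black — skip
        Pia black
        Omar gray
          Omar→Pia: Pia black — skip
          Omar→Cal: Cal black — skip
        Omar black
      Lia black
      Gus gray
        Eli gray
          Eli→Omar: Omar black — skip
          Eli→Lia: Lia black — skip
        Eli black
        Gus→Lia: Lia black — skip
        Gus→Ava: Ava is gray → back edge
Back edge closes the cycle Ava → Ben → Fay → Gus → Ava; its vertices are {Ava, Ben, Fay, Gus}.

Ava, Ben, Fay, Gus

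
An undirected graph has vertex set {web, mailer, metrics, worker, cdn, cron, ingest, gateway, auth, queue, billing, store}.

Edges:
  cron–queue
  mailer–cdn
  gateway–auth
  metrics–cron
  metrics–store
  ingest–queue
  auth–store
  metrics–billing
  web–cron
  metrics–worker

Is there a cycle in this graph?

No

DFS, tracking each vertex's parent; an edge to a visited non-parent vertex closes a cycle.
Start from web:
visit web (parent –)
  visit cron (parent web)
    visit metrics (parent cron)
      visit billing (parent metrics)
        billing–metrics: parent, skip
      visit worker (parent metrics)
        worker–metrics: parent, skip
      metrics–cron: parent, skip
      visit store (parent metrics)
        store–metrics: parent, skip
        visit auth (parent store)
          visit gateway (parent auth)
            gateway–auth: parent, skip
          auth–store: parent, skip
    cron–web: parent, skip
    visit queue (parent cron)
      queue–cron: parent, skip
      visit ingest (parent queue)
        ingest–queue: parent, skip
visit mailer (parent –)
  visit cdn (parent mailer)
    cdn–mailer: parent, skip
No non-parent visited neighbor found — the graph is a forest.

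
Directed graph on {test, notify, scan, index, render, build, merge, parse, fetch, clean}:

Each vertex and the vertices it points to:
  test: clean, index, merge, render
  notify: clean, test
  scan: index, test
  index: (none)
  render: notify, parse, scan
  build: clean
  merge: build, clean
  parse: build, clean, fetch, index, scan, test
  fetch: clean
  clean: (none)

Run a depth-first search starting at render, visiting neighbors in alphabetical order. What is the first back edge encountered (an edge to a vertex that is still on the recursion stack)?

test→render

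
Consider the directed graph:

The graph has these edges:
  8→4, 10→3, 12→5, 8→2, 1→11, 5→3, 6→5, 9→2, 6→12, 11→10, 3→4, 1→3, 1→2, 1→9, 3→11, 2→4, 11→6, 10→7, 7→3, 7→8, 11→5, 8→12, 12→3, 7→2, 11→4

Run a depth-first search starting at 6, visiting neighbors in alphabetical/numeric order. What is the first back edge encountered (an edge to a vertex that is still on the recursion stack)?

11->5

DFS from 6 (visiting neighbors in alphabetical/numeric order); mark gray on enter, black on exit:
6 gray
  5 gray
    3 gray
      4 gray
      4 black
      11 gray
        11→4: 4 black — skip
        11→5: 5 is gray → back edge
First back edge: 11 → 5.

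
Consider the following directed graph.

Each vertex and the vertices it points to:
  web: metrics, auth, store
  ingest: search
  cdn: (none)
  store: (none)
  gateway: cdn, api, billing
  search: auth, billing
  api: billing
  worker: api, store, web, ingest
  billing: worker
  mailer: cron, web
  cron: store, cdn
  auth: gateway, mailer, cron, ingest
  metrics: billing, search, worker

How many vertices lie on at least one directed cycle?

10

A vertex is on a directed cycle iff it belongs to a strongly connected component of size ≥ 2 (or has a self-loop).
The vertices on cycles are {api, web, auth, ingest, mailer, search, worker, billing, gateway, metrics} — 10 in total.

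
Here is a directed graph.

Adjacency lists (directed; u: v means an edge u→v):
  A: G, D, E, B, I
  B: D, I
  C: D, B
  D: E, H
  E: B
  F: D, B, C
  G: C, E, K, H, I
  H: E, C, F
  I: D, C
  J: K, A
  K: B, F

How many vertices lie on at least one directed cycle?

A vertex is on a directed cycle iff it belongs to a strongly connected component of size ≥ 2 (or has a self-loop).
The vertices on cycles are {B, C, D, E, F, H, I} — 7 in total.

7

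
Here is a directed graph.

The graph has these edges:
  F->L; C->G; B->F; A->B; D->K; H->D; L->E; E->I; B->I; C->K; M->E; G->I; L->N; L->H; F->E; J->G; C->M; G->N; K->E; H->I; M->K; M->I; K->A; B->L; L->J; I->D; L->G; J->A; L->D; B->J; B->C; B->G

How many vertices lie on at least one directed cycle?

13

A vertex is on a directed cycle iff it belongs to a strongly connected component of size ≥ 2 (or has a self-loop).
The vertices on cycles are {A, B, C, D, E, F, G, H, I, J, K, L, M} — 13 in total.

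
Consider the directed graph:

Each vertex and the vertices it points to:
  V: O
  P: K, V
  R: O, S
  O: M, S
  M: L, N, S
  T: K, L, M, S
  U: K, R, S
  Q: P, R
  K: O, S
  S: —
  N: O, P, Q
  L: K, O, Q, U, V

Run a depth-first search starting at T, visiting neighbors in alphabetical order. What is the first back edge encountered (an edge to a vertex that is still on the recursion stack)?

DFS from T (visiting neighbors in alphabetical order); mark gray on enter, black on exit:
T gray
  K gray
    O gray
      M gray
        L gray
          L→K: K is gray → back edge
First back edge: L → K.

L->K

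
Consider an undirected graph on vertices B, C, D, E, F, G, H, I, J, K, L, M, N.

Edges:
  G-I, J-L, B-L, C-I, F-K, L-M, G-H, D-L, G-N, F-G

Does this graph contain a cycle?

DFS, tracking each vertex's parent; an edge to a visited non-parent vertex closes a cycle.
Start from B:
visit B (parent –)
  visit L (parent B)
    visit D (parent L)
      D–L: parent, skip
    L–B: parent, skip
    visit M (parent L)
      M–L: parent, skip
    visit J (parent L)
      J–L: parent, skip
visit C (parent –)
  visit I (parent C)
    visit G (parent I)
      visit N (parent G)
        N–G: parent, skip
      G–I: parent, skip
      visit H (parent G)
        H–G: parent, skip
      visit F (parent G)
        F–G: parent, skip
        visit K (parent F)
          K–F: parent, skip
    I–C: parent, skip
visit E (parent –)
No non-parent visited neighbor found — the graph is a forest.

No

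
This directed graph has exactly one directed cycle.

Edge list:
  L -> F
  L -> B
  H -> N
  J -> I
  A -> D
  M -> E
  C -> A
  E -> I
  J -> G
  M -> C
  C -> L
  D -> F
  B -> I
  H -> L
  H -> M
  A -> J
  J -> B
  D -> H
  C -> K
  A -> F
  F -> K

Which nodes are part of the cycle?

A, C, D, H, M

DFS with gray/black marking from A:
A gray
  F gray
    K gray
    K black
  F black
  J gray
    B gray
      I gray
      I black
    B black
    J→I: I black — skip
    G gray
    G black
  J black
  D gray
    H gray
      L gray
        L→B: B black — skip
        L→F: F black — skip
      L black
      M gray
        E gray
          E→I: I black — skip
        E black
        C gray
          C→A: A is gray → back edge
Back edge closes the cycle A → D → H → M → C → A; its vertices are {A, C, D, H, M}.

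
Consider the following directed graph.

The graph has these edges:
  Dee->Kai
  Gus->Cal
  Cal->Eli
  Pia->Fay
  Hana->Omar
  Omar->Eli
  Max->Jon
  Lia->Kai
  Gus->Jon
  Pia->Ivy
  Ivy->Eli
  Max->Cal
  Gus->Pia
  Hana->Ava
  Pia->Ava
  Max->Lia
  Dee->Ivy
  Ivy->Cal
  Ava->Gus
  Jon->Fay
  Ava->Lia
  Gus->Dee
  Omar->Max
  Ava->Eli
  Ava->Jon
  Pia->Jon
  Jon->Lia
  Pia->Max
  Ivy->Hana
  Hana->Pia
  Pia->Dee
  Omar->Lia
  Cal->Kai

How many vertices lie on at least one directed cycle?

A vertex is on a directed cycle iff it belongs to a strongly connected component of size ≥ 2 (or has a self-loop).
The vertices on cycles are {Ava, Dee, Gus, Ivy, Pia, Hana} — 6 in total.

6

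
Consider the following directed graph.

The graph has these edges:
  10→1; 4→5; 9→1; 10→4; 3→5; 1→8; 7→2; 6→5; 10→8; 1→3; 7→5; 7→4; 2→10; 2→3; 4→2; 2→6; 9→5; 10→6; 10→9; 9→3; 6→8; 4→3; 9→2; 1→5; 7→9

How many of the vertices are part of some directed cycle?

4

A vertex is on a directed cycle iff it belongs to a strongly connected component of size ≥ 2 (or has a self-loop).
The vertices on cycles are {2, 4, 9, 10} — 4 in total.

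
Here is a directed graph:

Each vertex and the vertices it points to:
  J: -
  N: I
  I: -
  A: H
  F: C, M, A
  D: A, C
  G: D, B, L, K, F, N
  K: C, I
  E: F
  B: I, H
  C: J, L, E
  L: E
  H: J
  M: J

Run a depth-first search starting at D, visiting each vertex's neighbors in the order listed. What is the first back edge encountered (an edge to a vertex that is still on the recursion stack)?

F->C

DFS from D (visiting each vertex's neighbors in the order listed); mark gray on enter, black on exit:
D gray
  A gray
    H gray
      J gray
      J black
    H black
  A black
  C gray
    C→J: J black — skip
    L gray
      E gray
        F gray
          F→C: C is gray → back edge
First back edge: F → C.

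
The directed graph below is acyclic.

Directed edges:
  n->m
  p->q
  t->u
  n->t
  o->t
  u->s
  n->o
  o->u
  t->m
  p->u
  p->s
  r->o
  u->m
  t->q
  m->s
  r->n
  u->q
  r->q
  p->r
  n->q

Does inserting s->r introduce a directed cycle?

Adding s→r creates a cycle iff r can already reach s.
Path from r: r → n → m → s.
So r → … → s → r is a cycle.

Yes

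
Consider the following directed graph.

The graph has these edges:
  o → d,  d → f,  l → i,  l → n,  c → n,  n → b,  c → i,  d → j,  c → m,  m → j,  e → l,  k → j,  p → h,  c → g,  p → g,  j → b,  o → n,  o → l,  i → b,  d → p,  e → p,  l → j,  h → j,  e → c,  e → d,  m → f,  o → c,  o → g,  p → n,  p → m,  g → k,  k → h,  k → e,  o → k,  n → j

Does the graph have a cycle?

DFS with white/gray/black marking, starting from g:
g gray
  k gray
    j gray
      b gray
      b black
    j black
    h gray
      h→j: j black — skip
    h black
    e gray
      l gray
        i gray
          i→b: b black — skip
        i black
        n gray
          n→b: b black — skip
          n→j: j black — skip
        n black
        l→j: j black — skip
      l black
      p gray
        p→n: n black — skip
        p→g: g is gray → back edge
Back edge found, so a cycle exists: g → k → e → p → g.

Yes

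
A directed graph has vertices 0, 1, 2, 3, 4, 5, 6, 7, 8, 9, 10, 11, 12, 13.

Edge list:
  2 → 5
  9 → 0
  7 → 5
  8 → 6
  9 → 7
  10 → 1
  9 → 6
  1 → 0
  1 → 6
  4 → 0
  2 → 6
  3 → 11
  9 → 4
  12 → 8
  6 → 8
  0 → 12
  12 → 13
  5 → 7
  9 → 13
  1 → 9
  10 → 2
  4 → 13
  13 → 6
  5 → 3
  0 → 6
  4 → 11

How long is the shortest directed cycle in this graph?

For each vertex v, BFS finds the shortest path from v back to v.
The shortest such closed walk is 5 → 7 → 5, length 2.

2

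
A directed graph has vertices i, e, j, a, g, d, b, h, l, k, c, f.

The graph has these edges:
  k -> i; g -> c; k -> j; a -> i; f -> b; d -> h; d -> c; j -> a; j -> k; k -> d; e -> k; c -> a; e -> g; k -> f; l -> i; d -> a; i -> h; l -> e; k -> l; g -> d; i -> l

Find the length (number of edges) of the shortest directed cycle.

2

For each vertex v, BFS finds the shortest path from v back to v.
The shortest such closed walk is k → j → k, length 2.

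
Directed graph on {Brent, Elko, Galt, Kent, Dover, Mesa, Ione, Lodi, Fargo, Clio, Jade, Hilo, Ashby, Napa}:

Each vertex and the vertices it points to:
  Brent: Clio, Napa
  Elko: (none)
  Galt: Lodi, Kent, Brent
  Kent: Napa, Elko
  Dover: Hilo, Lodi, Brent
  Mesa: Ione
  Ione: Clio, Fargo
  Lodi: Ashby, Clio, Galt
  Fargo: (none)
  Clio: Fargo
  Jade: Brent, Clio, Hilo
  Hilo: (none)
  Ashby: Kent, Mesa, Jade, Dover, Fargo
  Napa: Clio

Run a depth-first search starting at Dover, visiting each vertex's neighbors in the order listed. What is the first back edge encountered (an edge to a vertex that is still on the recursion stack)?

DFS from Dover (visiting each vertex's neighbors in the order listed); mark gray on enter, black on exit:
Dover gray
  Hilo gray
  Hilo black
  Lodi gray
    Ashby gray
      Kent gray
        Napa gray
          Clio gray
            Fargo gray
            Fargo black
          Clio black
        Napa black
        Elko gray
        Elko black
      Kent black
      Mesa gray
        Ione gray
          Ione→Clio: Clio black — skip
          Ione→Fargo: Fargo black — skip
        Ione black
      Mesa black
      Jade gray
        Brent gray
          Brent→Clio: Clio black — skip
          Brent→Napa: Napa black — skip
        Brent black
        Jade→Clio: Clio black — skip
        Jade→Hilo: Hilo black — skip
      Jade black
      Ashby→Dover: Dover is gray → back edge
First back edge: Ashby → Dover.

Ashby→Dover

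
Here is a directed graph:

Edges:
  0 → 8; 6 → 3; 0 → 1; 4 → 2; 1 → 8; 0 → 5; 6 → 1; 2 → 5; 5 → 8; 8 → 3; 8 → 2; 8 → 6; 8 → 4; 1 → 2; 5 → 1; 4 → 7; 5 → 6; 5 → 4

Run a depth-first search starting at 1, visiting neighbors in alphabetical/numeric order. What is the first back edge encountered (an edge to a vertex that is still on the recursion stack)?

5→1

DFS from 1 (visiting neighbors in alphabetical/numeric order); mark gray on enter, black on exit:
1 gray
  2 gray
    5 gray
      5→1: 1 is gray → back edge
First back edge: 5 → 1.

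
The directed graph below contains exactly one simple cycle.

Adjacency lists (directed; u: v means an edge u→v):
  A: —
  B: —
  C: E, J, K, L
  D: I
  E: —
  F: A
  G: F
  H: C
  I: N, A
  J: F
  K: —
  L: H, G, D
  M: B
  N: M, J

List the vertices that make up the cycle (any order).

C, H, L

DFS with gray/black marking from L:
L gray
  H gray
    C gray
      E gray
      E black
      J gray
        F gray
          A gray
          A black
        F black
      J black
      K gray
      K black
      C→L: L is gray → back edge
Back edge closes the cycle L → H → C → L; its vertices are {C, H, L}.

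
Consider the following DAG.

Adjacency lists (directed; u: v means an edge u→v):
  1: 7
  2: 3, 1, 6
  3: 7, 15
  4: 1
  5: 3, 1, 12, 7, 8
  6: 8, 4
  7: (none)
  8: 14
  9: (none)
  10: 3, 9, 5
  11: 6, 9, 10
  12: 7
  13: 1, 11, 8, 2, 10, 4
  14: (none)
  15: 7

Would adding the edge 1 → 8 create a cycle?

No

Adding 1→8 creates a cycle iff 8 can already reach 1.
Explore from 8: no path reaches 1. The graph stays acyclic.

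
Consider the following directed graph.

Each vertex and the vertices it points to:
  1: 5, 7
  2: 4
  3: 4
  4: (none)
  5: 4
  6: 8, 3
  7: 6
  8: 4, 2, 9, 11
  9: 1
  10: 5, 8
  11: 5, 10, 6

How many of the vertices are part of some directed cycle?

A vertex is on a directed cycle iff it belongs to a strongly connected component of size ≥ 2 (or has a self-loop).
The vertices on cycles are {1, 6, 7, 8, 9, 10, 11} — 7 in total.

7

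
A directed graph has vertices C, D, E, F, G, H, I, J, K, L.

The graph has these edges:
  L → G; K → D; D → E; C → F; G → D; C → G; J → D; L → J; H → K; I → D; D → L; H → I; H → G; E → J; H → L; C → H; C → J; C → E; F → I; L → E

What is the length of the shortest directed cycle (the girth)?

For each vertex v, BFS finds the shortest path from v back to v.
The shortest such closed walk is L → G → D → L, length 3.

3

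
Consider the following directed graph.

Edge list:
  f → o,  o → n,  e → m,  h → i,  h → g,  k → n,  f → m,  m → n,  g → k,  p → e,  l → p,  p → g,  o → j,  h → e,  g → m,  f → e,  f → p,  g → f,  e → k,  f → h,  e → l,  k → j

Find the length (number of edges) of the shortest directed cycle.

3

For each vertex v, BFS finds the shortest path from v back to v.
The shortest such closed walk is h → g → f → h, length 3.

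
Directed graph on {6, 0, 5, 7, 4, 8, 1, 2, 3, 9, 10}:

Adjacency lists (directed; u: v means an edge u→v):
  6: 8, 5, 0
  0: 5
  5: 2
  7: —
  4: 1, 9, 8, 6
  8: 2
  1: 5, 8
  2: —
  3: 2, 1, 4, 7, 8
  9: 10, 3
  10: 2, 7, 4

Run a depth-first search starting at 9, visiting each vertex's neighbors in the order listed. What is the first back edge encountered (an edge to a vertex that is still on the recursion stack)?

4→9

DFS from 9 (visiting each vertex's neighbors in the order listed); mark gray on enter, black on exit:
9 gray
  10 gray
    2 gray
    2 black
    7 gray
    7 black
    4 gray
      1 gray
        5 gray
          5→2: 2 black — skip
        5 black
        8 gray
          8→2: 2 black — skip
        8 black
      1 black
      4→9: 9 is gray → back edge
First back edge: 4 → 9.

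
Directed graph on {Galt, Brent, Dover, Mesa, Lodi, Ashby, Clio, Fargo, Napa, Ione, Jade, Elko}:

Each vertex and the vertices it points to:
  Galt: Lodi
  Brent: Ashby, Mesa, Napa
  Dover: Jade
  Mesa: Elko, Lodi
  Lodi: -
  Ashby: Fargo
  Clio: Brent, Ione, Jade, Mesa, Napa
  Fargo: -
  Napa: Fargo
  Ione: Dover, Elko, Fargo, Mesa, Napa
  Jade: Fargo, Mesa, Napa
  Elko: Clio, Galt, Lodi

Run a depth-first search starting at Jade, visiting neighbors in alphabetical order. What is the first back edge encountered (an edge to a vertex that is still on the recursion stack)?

Brent->Mesa

DFS from Jade (visiting neighbors in alphabetical order); mark gray on enter, black on exit:
Jade gray
  Fargo gray
  Fargo black
  Mesa gray
    Elko gray
      Clio gray
        Brent gray
          Ashby gray
            Ashby→Fargo: Fargo black — skip
          Ashby black
          Brent→Mesa: Mesa is gray → back edge
First back edge: Brent → Mesa.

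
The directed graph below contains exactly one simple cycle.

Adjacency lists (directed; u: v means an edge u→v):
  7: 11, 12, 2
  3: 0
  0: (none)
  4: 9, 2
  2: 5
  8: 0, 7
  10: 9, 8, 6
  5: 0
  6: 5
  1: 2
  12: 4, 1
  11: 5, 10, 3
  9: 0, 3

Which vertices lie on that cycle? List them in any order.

7, 8, 10, 11

DFS with gray/black marking from 7:
7 gray
  11 gray
    5 gray
      0 gray
      0 black
    5 black
    10 gray
      9 gray
        9→0: 0 black — skip
        3 gray
          3→0: 0 black — skip
        3 black
      9 black
      8 gray
        8→0: 0 black — skip
        8→7: 7 is gray → back edge
Back edge closes the cycle 7 → 11 → 10 → 8 → 7; its vertices are {7, 8, 10, 11}.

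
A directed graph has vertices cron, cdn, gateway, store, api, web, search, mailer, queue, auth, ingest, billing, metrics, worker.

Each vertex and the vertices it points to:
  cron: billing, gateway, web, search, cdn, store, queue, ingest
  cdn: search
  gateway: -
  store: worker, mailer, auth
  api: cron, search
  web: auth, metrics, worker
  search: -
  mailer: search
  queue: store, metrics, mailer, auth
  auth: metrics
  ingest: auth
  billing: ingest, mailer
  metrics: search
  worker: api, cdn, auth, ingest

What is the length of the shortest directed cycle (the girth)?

For each vertex v, BFS finds the shortest path from v back to v.
The shortest such closed walk is cron → web → worker → api → cron, length 4.

4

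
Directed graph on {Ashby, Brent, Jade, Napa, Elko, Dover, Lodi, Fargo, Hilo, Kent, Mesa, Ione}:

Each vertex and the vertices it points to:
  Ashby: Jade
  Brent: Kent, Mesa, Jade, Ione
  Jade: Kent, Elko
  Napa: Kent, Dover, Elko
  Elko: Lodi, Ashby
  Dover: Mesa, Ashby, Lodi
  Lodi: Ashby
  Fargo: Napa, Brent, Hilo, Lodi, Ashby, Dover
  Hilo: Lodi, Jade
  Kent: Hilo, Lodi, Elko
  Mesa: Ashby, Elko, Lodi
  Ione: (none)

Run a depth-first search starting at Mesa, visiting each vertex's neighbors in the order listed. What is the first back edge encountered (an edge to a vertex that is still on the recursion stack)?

Lodi->Ashby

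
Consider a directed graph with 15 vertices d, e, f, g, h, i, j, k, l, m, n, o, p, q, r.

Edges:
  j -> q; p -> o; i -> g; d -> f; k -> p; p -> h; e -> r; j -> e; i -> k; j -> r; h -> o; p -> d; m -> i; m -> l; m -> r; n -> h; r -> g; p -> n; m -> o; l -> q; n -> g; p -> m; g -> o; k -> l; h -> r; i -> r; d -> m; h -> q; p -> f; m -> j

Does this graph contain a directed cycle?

Yes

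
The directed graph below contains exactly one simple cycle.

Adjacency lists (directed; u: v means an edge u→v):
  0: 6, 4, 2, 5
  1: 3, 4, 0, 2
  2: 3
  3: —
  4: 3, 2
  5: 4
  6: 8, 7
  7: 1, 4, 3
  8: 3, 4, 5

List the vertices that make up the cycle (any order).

0, 1, 6, 7

DFS with gray/black marking from 6:
6 gray
  8 gray
    3 gray
    3 black
    4 gray
      4→3: 3 black — skip
      2 gray
        2→3: 3 black — skip
      2 black
    4 black
    5 gray
      5→4: 4 black — skip
    5 black
  8 black
  7 gray
    1 gray
      1→3: 3 black — skip
      1→4: 4 black — skip
      0 gray
        0→6: 6 is gray → back edge
Back edge closes the cycle 6 → 7 → 1 → 0 → 6; its vertices are {0, 1, 6, 7}.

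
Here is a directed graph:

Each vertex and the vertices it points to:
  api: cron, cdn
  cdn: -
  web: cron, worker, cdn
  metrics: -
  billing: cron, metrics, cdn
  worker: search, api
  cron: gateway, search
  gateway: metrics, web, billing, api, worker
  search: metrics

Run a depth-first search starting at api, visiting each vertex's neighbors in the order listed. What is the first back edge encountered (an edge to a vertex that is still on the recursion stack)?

web→cron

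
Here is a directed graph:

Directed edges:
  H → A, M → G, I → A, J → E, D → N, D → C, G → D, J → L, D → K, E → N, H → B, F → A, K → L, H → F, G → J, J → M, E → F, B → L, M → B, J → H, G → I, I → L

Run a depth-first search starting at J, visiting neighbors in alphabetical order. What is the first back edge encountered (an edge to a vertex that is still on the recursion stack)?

DFS from J (visiting neighbors in alphabetical order); mark gray on enter, black on exit:
J gray
  E gray
    F gray
      A gray
      A black
    F black
    N gray
    N black
  E black
  H gray
    H→A: A black — skip
    B gray
      L gray
      L black
    B black
    H→F: F black — skip
  H black
  J→L: L black — skip
  M gray
    M→B: B black — skip
    G gray
      D gray
        C gray
        C black
        K gray
          K→L: L black — skip
        K black
        D→N: N black — skip
      D black
      I gray
        I→A: A black — skip
        I→L: L black — skip
      I black
      G→J: J is gray → back edge
First back edge: G → J.

G->J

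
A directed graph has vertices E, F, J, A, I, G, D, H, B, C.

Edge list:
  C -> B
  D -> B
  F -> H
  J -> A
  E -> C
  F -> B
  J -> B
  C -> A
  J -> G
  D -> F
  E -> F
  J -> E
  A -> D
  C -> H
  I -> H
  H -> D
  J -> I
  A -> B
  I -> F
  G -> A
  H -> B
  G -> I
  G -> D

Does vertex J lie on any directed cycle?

No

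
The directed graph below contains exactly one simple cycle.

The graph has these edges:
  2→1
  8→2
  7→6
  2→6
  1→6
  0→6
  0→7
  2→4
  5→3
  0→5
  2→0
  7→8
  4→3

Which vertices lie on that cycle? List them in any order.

DFS with gray/black marking from 2:
2 gray
  4 gray
    3 gray
    3 black
  4 black
  6 gray
  6 black
  0 gray
    7 gray
      7→6: 6 black — skip
      8 gray
        8→2: 2 is gray → back edge
Back edge closes the cycle 2 → 0 → 7 → 8 → 2; its vertices are {0, 2, 7, 8}.

0, 2, 7, 8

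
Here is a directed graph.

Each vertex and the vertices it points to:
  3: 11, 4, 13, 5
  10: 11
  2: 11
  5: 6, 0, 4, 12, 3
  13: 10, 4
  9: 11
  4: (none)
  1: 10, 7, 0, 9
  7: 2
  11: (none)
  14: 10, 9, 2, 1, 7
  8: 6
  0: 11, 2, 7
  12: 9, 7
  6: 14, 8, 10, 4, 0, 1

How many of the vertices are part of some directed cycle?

A vertex is on a directed cycle iff it belongs to a strongly connected component of size ≥ 2 (or has a self-loop).
The vertices on cycles are {3, 5, 6, 8} — 4 in total.

4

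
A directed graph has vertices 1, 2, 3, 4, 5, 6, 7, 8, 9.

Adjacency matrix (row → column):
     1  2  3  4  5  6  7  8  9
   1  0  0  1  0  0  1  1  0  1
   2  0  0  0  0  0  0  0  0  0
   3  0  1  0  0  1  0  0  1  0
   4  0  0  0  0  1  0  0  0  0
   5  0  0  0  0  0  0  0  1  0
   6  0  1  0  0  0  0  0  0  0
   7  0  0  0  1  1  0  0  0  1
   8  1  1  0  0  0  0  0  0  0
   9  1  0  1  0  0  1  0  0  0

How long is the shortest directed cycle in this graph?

For each vertex v, BFS finds the shortest path from v back to v.
The shortest such closed walk is 9 → 1 → 9, length 2.

2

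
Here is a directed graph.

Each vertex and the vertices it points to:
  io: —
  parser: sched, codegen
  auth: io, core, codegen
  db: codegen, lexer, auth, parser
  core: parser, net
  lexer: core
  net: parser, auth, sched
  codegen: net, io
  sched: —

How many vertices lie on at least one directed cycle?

5

A vertex is on a directed cycle iff it belongs to a strongly connected component of size ≥ 2 (or has a self-loop).
The vertices on cycles are {net, auth, core, parser, codegen} — 5 in total.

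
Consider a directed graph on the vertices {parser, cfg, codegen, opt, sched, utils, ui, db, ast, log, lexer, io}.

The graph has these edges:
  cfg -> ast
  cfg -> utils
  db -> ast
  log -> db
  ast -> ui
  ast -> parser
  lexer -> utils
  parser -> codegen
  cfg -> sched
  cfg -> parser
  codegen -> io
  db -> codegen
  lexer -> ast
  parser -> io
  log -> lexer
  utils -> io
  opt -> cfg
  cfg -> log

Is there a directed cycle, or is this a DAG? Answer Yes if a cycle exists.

No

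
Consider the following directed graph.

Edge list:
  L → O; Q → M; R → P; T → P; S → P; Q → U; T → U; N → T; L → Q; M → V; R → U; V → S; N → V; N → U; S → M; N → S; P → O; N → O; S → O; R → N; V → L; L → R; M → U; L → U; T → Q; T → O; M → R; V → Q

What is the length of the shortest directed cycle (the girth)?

3

For each vertex v, BFS finds the shortest path from v back to v.
The shortest such closed walk is M → V → S → M, length 3.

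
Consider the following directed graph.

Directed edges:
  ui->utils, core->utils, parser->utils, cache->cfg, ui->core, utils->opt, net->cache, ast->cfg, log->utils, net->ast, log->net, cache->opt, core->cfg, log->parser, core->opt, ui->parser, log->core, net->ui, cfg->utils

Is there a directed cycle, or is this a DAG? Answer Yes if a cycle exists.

DFS with white/gray/black marking, starting from ui:
ui gray
  core gray
    opt gray
    opt black
    utils gray
      utils→opt: opt black — skip
    utils black
    cfg gray
      cfg→utils: utils black — skip
    cfg black
  core black
  parser gray
    parser→utils: utils black — skip
  parser black
  ui→utils: utils black — skip
ui black
cache gray
  cache→cfg: cfg black — skip
  cache→opt: opt black — skip
cache black
net gray
  ast gray
    ast→cfg: cfg black — skip
  ast black
  net→ui: ui black — skip
  net→cache: cache black — skip
net black
log gray
  log→core: core black — skip
  log→parser: parser black — skip
  log→net: net black — skip
  log→utils: utils black — skip
log black
Every edge goes to a white or black vertex — no back edge, so the graph is acyclic.

No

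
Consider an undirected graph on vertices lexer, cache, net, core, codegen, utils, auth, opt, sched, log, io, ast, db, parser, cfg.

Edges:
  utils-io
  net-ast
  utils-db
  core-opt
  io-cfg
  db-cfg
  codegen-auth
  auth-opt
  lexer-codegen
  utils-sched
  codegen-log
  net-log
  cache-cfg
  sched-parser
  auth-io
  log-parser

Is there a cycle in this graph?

DFS, tracking each vertex's parent; an edge to a visited non-parent vertex closes a cycle.
Start from io:
visit io (parent –)
  visit auth (parent io)
    visit codegen (parent auth)
      codegen–auth: parent, skip
      visit lexer (parent codegen)
        lexer–codegen: parent, skip
      visit log (parent codegen)
        visit net (parent log)
          visit ast (parent net)
            ast–net: parent, skip
          net–log: parent, skip
        log–codegen: parent, skip
        visit parser (parent log)
          visit sched (parent parser)
            visit utils (parent sched)
              visit db (parent utils)
                visit cfg (parent db)
                  cfg–io: io visited and ≠ parent → cycle
Cycle: io – auth – codegen – log – parser – sched – utils – db – cfg – io.

Yes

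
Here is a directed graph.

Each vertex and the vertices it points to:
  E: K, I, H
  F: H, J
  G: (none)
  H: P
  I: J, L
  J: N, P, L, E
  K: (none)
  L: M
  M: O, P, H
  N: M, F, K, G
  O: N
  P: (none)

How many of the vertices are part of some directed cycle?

A vertex is on a directed cycle iff it belongs to a strongly connected component of size ≥ 2 (or has a self-loop).
The vertices on cycles are {E, F, I, J, L, M, N, O} — 8 in total.

8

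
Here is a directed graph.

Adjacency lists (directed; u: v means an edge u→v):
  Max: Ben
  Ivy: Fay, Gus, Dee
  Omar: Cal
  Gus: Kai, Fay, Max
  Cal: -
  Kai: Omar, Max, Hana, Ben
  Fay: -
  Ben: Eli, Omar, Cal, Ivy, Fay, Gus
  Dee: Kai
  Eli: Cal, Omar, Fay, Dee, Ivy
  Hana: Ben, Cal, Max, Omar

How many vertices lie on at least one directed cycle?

8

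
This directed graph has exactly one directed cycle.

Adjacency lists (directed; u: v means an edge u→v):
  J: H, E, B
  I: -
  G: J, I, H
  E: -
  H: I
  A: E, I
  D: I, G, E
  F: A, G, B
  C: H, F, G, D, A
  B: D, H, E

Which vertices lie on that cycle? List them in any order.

DFS with gray/black marking from G:
G gray
  J gray
    H gray
      I gray
      I black
    H black
    E gray
    E black
    B gray
      D gray
        D→I: I black — skip
        D→G: G is gray → back edge
Back edge closes the cycle G → J → B → D → G; its vertices are {B, D, G, J}.

B, D, G, J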